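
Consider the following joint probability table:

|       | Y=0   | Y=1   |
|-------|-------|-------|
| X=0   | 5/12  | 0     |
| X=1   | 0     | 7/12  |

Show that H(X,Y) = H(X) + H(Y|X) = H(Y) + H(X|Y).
Marginal P(X) (row sums):
  P(X=0) = 5/12 + 0 = 5/12
  P(X=1) = 0 + 7/12 = 7/12
Marginal P(Y) (column sums):
  P(Y=0) = 5/12 + 0 = 5/12
  P(Y=1) = 0 + 7/12 = 7/12

Decomposition 1: H(X) + H(Y|X)
H(X) = -[(5/12)·log₂(5/12) + (7/12)·log₂(7/12)]
  = 0.5263 + 0.4536
  = 0.9799 bits
H(Y|X) = -Σ P(X,Y)·log₂ P(Y|X), where P(Y|X) = P(X,Y) / P(X)
  (cells with P(X,Y) = 0 contribute 0)
  (X=0,Y=0): P(Y|X) = (5/12)/(5/12) = 1;  -(5/12)·log₂(1) = 0.0000
  (X=1,Y=1): P(Y|X) = (7/12)/(7/12) = 1;  -(7/12)·log₂(1) = 0.0000
H(Y|X) = 0.0000 + 0.0000
  = 0.0000 bits
H(X) + H(Y|X) = 0.9799 + 0.0000 = 0.9799 bits

Decomposition 2: H(Y) + H(X|Y)
H(Y) = -[(5/12)·log₂(5/12) + (7/12)·log₂(7/12)]
  = 0.5263 + 0.4536
  = 0.9799 bits
H(X|Y) = -Σ P(X,Y)·log₂ P(X|Y), where P(X|Y) = P(X,Y) / P(Y)
  (cells with P(X,Y) = 0 contribute 0)
  (X=0,Y=0): P(X|Y) = (5/12)/(5/12) = 1;  -(5/12)·log₂(1) = 0.0000
  (X=1,Y=1): P(X|Y) = (7/12)/(7/12) = 1;  -(7/12)·log₂(1) = 0.0000
H(X|Y) = 0.0000 + 0.0000
  = 0.0000 bits
H(Y) + H(X|Y) = 0.9799 + 0.0000 = 0.9799 bits

Direct computation of the joint entropy:
H(X,Y) = -[(5/12)·log₂(5/12) + (7/12)·log₂(7/12)]
  = 0.5263 + 0.4536
  = 0.9799 bits

All three agree: H(X,Y) = 0.9799 bits ✓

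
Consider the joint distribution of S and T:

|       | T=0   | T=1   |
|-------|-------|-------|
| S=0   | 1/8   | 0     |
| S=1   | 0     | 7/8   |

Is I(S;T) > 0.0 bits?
Marginal P(S) (row sums):
  P(S=0) = 1/8 + 0 = 1/8
  P(S=1) = 0 + 7/8 = 7/8
Marginal P(T) (column sums):
  P(T=0) = 1/8 + 0 = 1/8
  P(T=1) = 0 + 7/8 = 7/8

H(S) = -[(1/8)·log₂(1/8) + (7/8)·log₂(7/8)]
  = 0.3750 + 0.1686
  = 0.5436 bits
H(T) = -[(1/8)·log₂(1/8) + (7/8)·log₂(7/8)]
  = 0.3750 + 0.1686
  = 0.5436 bits
H(S,T) = -[(1/8)·log₂(1/8) + (7/8)·log₂(7/8)]
  = 0.3750 + 0.1686
  = 0.5436 bits

I(S;T) = H(S) + H(T) - H(S,T)
  = 0.5436 + 0.5436 - 0.5436
  = 0.5436 bits

Yes. I(S;T) = 0.5436 bits, which is > 0.0 bits.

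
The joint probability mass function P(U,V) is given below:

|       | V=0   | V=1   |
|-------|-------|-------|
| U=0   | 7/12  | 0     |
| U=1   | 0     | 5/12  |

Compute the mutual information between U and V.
Marginal P(U) (row sums):
  P(U=0) = 7/12 + 0 = 7/12
  P(U=1) = 0 + 5/12 = 5/12
Marginal P(V) (column sums):
  P(V=0) = 7/12 + 0 = 7/12
  P(V=1) = 0 + 5/12 = 5/12

H(U) = -[(7/12)·log₂(7/12) + (5/12)·log₂(5/12)]
  = 0.4536 + 0.5263
  = 0.9799 bits
H(V) = -[(7/12)·log₂(7/12) + (5/12)·log₂(5/12)]
  = 0.4536 + 0.5263
  = 0.9799 bits
H(U,V) = -[(7/12)·log₂(7/12) + (5/12)·log₂(5/12)]
  = 0.4536 + 0.5263
  = 0.9799 bits

I(U;V) = H(U) + H(V) - H(U,V)
  = 0.9799 + 0.9799 - 0.9799
  = 0.9799 bits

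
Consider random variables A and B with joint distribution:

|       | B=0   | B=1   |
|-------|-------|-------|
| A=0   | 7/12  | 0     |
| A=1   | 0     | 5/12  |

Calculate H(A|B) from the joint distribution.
Marginal P(B) (column sums):
  P(B=0) = 7/12 + 0 = 7/12
  P(B=1) = 0 + 5/12 = 5/12

H(A|B) = -Σ P(A,B)·log₂ P(A|B), where P(A|B) = P(A,B) / P(B)
  (cells with P(A,B) = 0 contribute 0)
  (A=0,B=0): P(A|B) = (7/12)/(7/12) = 1;  -(7/12)·log₂(1) = 0.0000
  (A=1,B=1): P(A|B) = (5/12)/(5/12) = 1;  -(5/12)·log₂(1) = 0.0000
H(A|B) = 0.0000 + 0.0000
  = 0.0000 bits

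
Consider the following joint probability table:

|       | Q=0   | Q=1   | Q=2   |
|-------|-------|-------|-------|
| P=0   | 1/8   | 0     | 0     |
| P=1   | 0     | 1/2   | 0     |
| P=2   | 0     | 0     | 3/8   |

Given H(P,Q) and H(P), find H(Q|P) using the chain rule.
From the chain rule: H(P,Q) = H(P) + H(Q|P)
Therefore: H(Q|P) = H(P,Q) - H(P)

H(P,Q) = -[(1/8)·log₂(1/8) + (1/2)·log₂(1/2) + (3/8)·log₂(3/8)]
  = 0.3750 + 0.5000 + 0.5306
  = 1.4056 bits
Marginal P(P) (row sums):
  P(P=0) = 1/8 + 0 + 0 = 1/8
  P(P=1) = 0 + 1/2 + 0 = 1/2
  P(P=2) = 0 + 0 + 3/8 = 3/8
H(P) = -[(1/8)·log₂(1/8) + (1/2)·log₂(1/2) + (3/8)·log₂(3/8)]
  = 0.3750 + 0.5000 + 0.5306
  = 1.4056 bits

H(Q|P) = 1.4056 - 1.4056 = 0.0000 bits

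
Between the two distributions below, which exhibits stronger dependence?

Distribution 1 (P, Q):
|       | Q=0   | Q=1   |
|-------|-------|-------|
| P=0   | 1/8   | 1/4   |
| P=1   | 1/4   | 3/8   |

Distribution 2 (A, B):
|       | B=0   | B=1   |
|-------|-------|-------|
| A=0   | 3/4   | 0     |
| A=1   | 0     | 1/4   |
Distribution 1 (P, Q):
Marginal P(P) (row sums):
  P(P=0) = 1/8 + 1/4 = 3/8
  P(P=1) = 1/4 + 3/8 = 5/8
Marginal P(Q) (column sums):
  P(Q=0) = 1/8 + 1/4 = 3/8
  P(Q=1) = 1/4 + 3/8 = 5/8

H(P) = -[(3/8)·log₂(3/8) + (5/8)·log₂(5/8)]
  = 0.5306 + 0.4238
  = 0.9544 bits
H(Q) = -[(3/8)·log₂(3/8) + (5/8)·log₂(5/8)]
  = 0.5306 + 0.4238
  = 0.9544 bits
H(P,Q) = -[(1/8)·log₂(1/8) + (1/4)·log₂(1/4) + (1/4)·log₂(1/4) + (3/8)·log₂(3/8)]
  = 0.3750 + 0.5000 + 0.5000 + 0.5306
  = 1.9056 bits

I(P;Q) = H(P) + H(Q) - H(P,Q)
  = 0.9544 + 0.9544 - 1.9056
  = 0.0032 bits

Distribution 2 (A, B):
Marginal P(A) (row sums):
  P(A=0) = 3/4 + 0 = 3/4
  P(A=1) = 0 + 1/4 = 1/4
Marginal P(B) (column sums):
  P(B=0) = 3/4 + 0 = 3/4
  P(B=1) = 0 + 1/4 = 1/4

H(A) = -[(3/4)·log₂(3/4) + (1/4)·log₂(1/4)]
  = 0.3113 + 0.5000
  = 0.8113 bits
H(B) = -[(3/4)·log₂(3/4) + (1/4)·log₂(1/4)]
  = 0.3113 + 0.5000
  = 0.8113 bits
H(A,B) = -[(3/4)·log₂(3/4) + (1/4)·log₂(1/4)]
  = 0.3113 + 0.5000
  = 0.8113 bits

I(A;B) = H(A) + H(B) - H(A,B)
  = 0.8113 + 0.8113 - 0.8113
  = 0.8113 bits

I(A;B) = 0.8113 bits > I(P;Q) = 0.0032 bits, so (A, B) has the higher mutual information (stronger dependence).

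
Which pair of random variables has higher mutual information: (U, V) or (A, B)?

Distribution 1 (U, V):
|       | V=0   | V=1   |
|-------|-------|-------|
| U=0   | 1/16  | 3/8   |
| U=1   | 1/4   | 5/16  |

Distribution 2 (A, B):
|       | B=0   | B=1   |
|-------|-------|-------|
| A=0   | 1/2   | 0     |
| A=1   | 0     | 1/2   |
Distribution 1 (U, V):
Marginal P(U) (row sums):
  P(U=0) = 1/16 + 3/8 = 7/16
  P(U=1) = 1/4 + 5/16 = 9/16
Marginal P(V) (column sums):
  P(V=0) = 1/16 + 1/4 = 5/16
  P(V=1) = 3/8 + 5/16 = 11/16

H(U) = -[(7/16)·log₂(7/16) + (9/16)·log₂(9/16)]
  = 0.5218 + 0.4669
  = 0.9887 bits
H(V) = -[(5/16)·log₂(5/16) + (11/16)·log₂(11/16)]
  = 0.5244 + 0.3716
  = 0.8960 bits
H(U,V) = -[(1/16)·log₂(1/16) + (3/8)·log₂(3/8) + (1/4)·log₂(1/4) + (5/16)·log₂(5/16)]
  = 0.2500 + 0.5306 + 0.5000 + 0.5244
  = 1.8050 bits

I(U;V) = H(U) + H(V) - H(U,V)
  = 0.9887 + 0.8960 - 1.8050
  = 0.0797 bits

Distribution 2 (A, B):
Marginal P(A) (row sums):
  P(A=0) = 1/2 + 0 = 1/2
  P(A=1) = 0 + 1/2 = 1/2
Marginal P(B) (column sums):
  P(B=0) = 1/2 + 0 = 1/2
  P(B=1) = 0 + 1/2 = 1/2

H(A) = -[(1/2)·log₂(1/2) + (1/2)·log₂(1/2)]
  = 0.5000 + 0.5000
  = 1.0000 bits
H(B) = -[(1/2)·log₂(1/2) + (1/2)·log₂(1/2)]
  = 0.5000 + 0.5000
  = 1.0000 bits
H(A,B) = -[(1/2)·log₂(1/2) + (1/2)·log₂(1/2)]
  = 0.5000 + 0.5000
  = 1.0000 bits

I(A;B) = H(A) + H(B) - H(A,B)
  = 1.0000 + 1.0000 - 1.0000
  = 1.0000 bits

I(A;B) = 1.0000 bits > I(U;V) = 0.0797 bits, so (A, B) has the higher mutual information (stronger dependence).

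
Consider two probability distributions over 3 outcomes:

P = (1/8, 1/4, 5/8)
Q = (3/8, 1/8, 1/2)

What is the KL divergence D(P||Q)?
D(P||Q) = Σ P(i) log₂(P(i)/Q(i))
  i=0: (1/8) × log₂((1/8)/(3/8)) = (1/8) × log₂(1/3) = -0.1981
  i=1: (1/4) × log₂((1/4)/(1/8)) = (1/4) × log₂(2) = 0.2500
  i=2: (5/8) × log₂((5/8)/(1/2)) = (5/8) × log₂(5/4) = 0.2012
D(P||Q) = -0.1981 + 0.2500 + 0.2012
  = 0.2531 bits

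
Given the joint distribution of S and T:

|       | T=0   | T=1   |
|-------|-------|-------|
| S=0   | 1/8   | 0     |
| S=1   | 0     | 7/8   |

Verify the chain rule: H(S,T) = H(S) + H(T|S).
Left side:
H(S,T) = -[(1/8)·log₂(1/8) + (7/8)·log₂(7/8)]
  = 0.3750 + 0.1686
  = 0.5436 bits

Right side:
Marginal P(S) (row sums):
  P(S=0) = 1/8 + 0 = 1/8
  P(S=1) = 0 + 7/8 = 7/8
H(S) = -[(1/8)·log₂(1/8) + (7/8)·log₂(7/8)]
  = 0.3750 + 0.1686
  = 0.5436 bits
H(T|S) = -Σ P(S,T)·log₂ P(T|S), where P(T|S) = P(S,T) / P(S)
  (cells with P(S,T) = 0 contribute 0)
  (S=0,T=0): P(T|S) = (1/8)/(1/8) = 1;  -(1/8)·log₂(1) = 0.0000
  (S=1,T=1): P(T|S) = (7/8)/(7/8) = 1;  -(7/8)·log₂(1) = 0.0000
H(T|S) = 0.0000 + 0.0000
  = 0.0000 bits
H(S) + H(T|S) = 0.5436 + 0.0000 = 0.5436 bits

Both sides equal 0.5436 bits, so the chain rule holds ✓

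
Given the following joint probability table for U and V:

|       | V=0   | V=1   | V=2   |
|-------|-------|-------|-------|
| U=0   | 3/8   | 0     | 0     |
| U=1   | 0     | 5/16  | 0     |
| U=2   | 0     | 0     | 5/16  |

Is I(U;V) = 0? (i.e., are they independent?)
Marginal P(U) (row sums):
  P(U=0) = 3/8 + 0 + 0 = 3/8
  P(U=1) = 0 + 5/16 + 0 = 5/16
  P(U=2) = 0 + 0 + 5/16 = 5/16
Marginal P(V) (column sums):
  P(V=0) = 3/8 + 0 + 0 = 3/8
  P(V=1) = 0 + 5/16 + 0 = 5/16
  P(V=2) = 0 + 0 + 5/16 = 5/16

U and V are independent iff P(U=i,V=j) = P(U=i)·P(V=j) for every cell.
  P(U=0)·P(V=0) = 3/8 × 3/8 = 9/64, but P(U=0,V=0) = 3/8 ✗

No, U and V are not independent. Quantitatively, I(U;V) > 0:

H(U) = -[(3/8)·log₂(3/8) + (5/16)·log₂(5/16) + (5/16)·log₂(5/16)]
  = 0.5306 + 0.5244 + 0.5244
  = 1.5794 bits
H(V) = -[(3/8)·log₂(3/8) + (5/16)·log₂(5/16) + (5/16)·log₂(5/16)]
  = 0.5306 + 0.5244 + 0.5244
  = 1.5794 bits
H(U,V) = -[(3/8)·log₂(3/8) + (5/16)·log₂(5/16) + (5/16)·log₂(5/16)]
  = 0.5306 + 0.5244 + 0.5244
  = 1.5794 bits
I(U;V) = H(U) + H(V) - H(U,V) = 1.5794 + 1.5794 - 1.5794 = 1.5794 bits > 0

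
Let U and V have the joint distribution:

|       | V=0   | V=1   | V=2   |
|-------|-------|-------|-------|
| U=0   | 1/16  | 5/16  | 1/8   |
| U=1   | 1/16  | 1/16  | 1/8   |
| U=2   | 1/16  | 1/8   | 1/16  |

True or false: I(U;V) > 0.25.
Marginal P(U) (row sums):
  P(U=0) = 1/16 + 5/16 + 1/8 = 1/2
  P(U=1) = 1/16 + 1/16 + 1/8 = 1/4
  P(U=2) = 1/16 + 1/8 + 1/16 = 1/4
Marginal P(V) (column sums):
  P(V=0) = 1/16 + 1/16 + 1/16 = 3/16
  P(V=1) = 5/16 + 1/16 + 1/8 = 1/2
  P(V=2) = 1/8 + 1/8 + 1/16 = 5/16

H(U) = -[(1/2)·log₂(1/2) + (1/4)·log₂(1/4) + (1/4)·log₂(1/4)]
  = 0.5000 + 0.5000 + 0.5000
  = 1.5000 bits
H(V) = -[(3/16)·log₂(3/16) + (1/2)·log₂(1/2) + (5/16)·log₂(5/16)]
  = 0.4528 + 0.5000 + 0.5244
  = 1.4772 bits
H(U,V) = -[(1/16)·log₂(1/16) + (5/16)·log₂(5/16) + (1/8)·log₂(1/8) + (1/16)·log₂(1/16) + (1/16)·log₂(1/16) + (1/8)·log₂(1/8) + (1/16)·log₂(1/16) + (1/8)·log₂(1/8) + (1/16)·log₂(1/16)]
  = 0.2500 + 0.5244 + 0.3750 + 0.2500 + 0.2500 + 0.3750 + 0.2500 + 0.3750 + 0.2500
  = 2.8994 bits

I(U;V) = H(U) + H(V) - H(U,V)
  = 1.5000 + 1.4772 - 2.8994
  = 0.0778 bits

False. I(U;V) = 0.0778 bits, which is ≤ 0.25 bits.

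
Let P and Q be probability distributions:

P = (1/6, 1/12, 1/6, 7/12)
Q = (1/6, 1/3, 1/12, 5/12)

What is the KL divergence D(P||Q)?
D(P||Q) = Σ P(i) log₂(P(i)/Q(i))
  i=0: (1/6) × log₂((1/6)/(1/6)) = (1/6) × log₂(1) = 0.0000
  i=1: (1/12) × log₂((1/12)/(1/3)) = (1/12) × log₂(1/4) = -0.1667
  i=2: (1/6) × log₂((1/6)/(1/12)) = (1/6) × log₂(2) = 0.1667
  i=3: (7/12) × log₂((7/12)/(5/12)) = (7/12) × log₂(7/5) = 0.2832
D(P||Q) = 0.0000 - 0.1667 + 0.1667 + 0.2832
  = 0.2832 bits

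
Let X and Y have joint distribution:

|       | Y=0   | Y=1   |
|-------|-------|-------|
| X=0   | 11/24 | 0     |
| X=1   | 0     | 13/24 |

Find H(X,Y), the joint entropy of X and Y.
H(X,Y) = -Σ P(X,Y) log₂ P(X,Y), summed over the non-zero cells:
H(X,Y) = -[(11/24)·log₂(11/24) + (13/24)·log₂(13/24)]
  = 0.5159 + 0.4791
  = 0.9950 bits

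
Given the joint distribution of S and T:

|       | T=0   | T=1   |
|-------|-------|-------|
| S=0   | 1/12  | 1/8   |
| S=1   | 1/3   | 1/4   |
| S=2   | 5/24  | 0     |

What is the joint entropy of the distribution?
H(S,T) = -Σ P(S,T) log₂ P(S,T), summed over the non-zero cells:
H(S,T) = -[(1/12)·log₂(1/12) + (1/8)·log₂(1/8) + (1/3)·log₂(1/3) + (1/4)·log₂(1/4) + (5/24)·log₂(5/24)]
  = 0.2987 + 0.3750 + 0.5283 + 0.5000 + 0.4715
  = 2.1735 bits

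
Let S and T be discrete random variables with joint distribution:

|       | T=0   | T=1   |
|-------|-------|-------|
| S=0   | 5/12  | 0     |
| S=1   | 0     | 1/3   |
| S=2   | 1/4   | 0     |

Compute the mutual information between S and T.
Marginal P(S) (row sums):
  P(S=0) = 5/12 + 0 = 5/12
  P(S=1) = 0 + 1/3 = 1/3
  P(S=2) = 1/4 + 0 = 1/4
Marginal P(T) (column sums):
  P(T=0) = 5/12 + 0 + 1/4 = 2/3
  P(T=1) = 0 + 1/3 + 0 = 1/3

H(S) = -[(5/12)·log₂(5/12) + (1/3)·log₂(1/3) + (1/4)·log₂(1/4)]
  = 0.5263 + 0.5283 + 0.5000
  = 1.5546 bits
H(T) = -[(2/3)·log₂(2/3) + (1/3)·log₂(1/3)]
  = 0.3900 + 0.5283
  = 0.9183 bits
H(S,T) = -[(5/12)·log₂(5/12) + (1/3)·log₂(1/3) + (1/4)·log₂(1/4)]
  = 0.5263 + 0.5283 + 0.5000
  = 1.5546 bits

I(S;T) = H(S) + H(T) - H(S,T)
  = 1.5546 + 0.9183 - 1.5546
  = 0.9183 bits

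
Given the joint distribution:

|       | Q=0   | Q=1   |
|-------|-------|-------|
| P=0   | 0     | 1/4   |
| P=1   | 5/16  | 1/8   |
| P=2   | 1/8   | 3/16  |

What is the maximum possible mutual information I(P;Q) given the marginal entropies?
The upper bound on mutual information is I(P;Q) ≤ min(H(P), H(Q)).

Marginal P(P) (row sums):
  P(P=0) = 0 + 1/4 = 1/4
  P(P=1) = 5/16 + 1/8 = 7/16
  P(P=2) = 1/8 + 3/16 = 5/16
Marginal P(Q) (column sums):
  P(Q=0) = 0 + 5/16 + 1/8 = 7/16
  P(Q=1) = 1/4 + 1/8 + 3/16 = 9/16

H(P) = -[(1/4)·log₂(1/4) + (7/16)·log₂(7/16) + (5/16)·log₂(5/16)]
  = 0.5000 + 0.5218 + 0.5244
  = 1.5462 bits
H(Q) = -[(7/16)·log₂(7/16) + (9/16)·log₂(9/16)]
  = 0.5218 + 0.4669
  = 0.9887 bits

Maximum possible I(P;Q) = min(1.5462, 0.9887) = 0.9887 bits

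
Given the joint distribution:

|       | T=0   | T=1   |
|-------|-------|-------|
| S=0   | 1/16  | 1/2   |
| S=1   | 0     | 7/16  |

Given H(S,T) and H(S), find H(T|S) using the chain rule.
From the chain rule: H(S,T) = H(S) + H(T|S)
Therefore: H(T|S) = H(S,T) - H(S)

H(S,T) = -[(1/16)·log₂(1/16) + (1/2)·log₂(1/2) + (7/16)·log₂(7/16)]
  = 0.2500 + 0.5000 + 0.5218
  = 1.2718 bits
Marginal P(S) (row sums):
  P(S=0) = 1/16 + 1/2 = 9/16
  P(S=1) = 0 + 7/16 = 7/16
H(S) = -[(9/16)·log₂(9/16) + (7/16)·log₂(7/16)]
  = 0.4669 + 0.5218
  = 0.9887 bits

H(T|S) = 1.2718 - 0.9887 = 0.2831 bits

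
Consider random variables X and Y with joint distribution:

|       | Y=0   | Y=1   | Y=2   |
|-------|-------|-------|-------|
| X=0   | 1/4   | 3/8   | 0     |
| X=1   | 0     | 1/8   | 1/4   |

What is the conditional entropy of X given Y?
Marginal P(Y) (column sums):
  P(Y=0) = 1/4 + 0 = 1/4
  P(Y=1) = 3/8 + 1/8 = 1/2
  P(Y=2) = 0 + 1/4 = 1/4

H(X|Y) = -Σ P(X,Y)·log₂ P(X|Y), where P(X|Y) = P(X,Y) / P(Y)
  (cells with P(X,Y) = 0 contribute 0)
  (X=0,Y=0): P(X|Y) = (1/4)/(1/4) = 1;  -(1/4)·log₂(1) = 0.0000
  (X=0,Y=1): P(X|Y) = (3/8)/(1/2) = 3/4;  -(3/8)·log₂(3/4) = 0.1556
  (X=1,Y=1): P(X|Y) = (1/8)/(1/2) = 1/4;  -(1/8)·log₂(1/4) = 0.2500
  (X=1,Y=2): P(X|Y) = (1/4)/(1/4) = 1;  -(1/4)·log₂(1) = 0.0000
H(X|Y) = 0.0000 + 0.1556 + 0.2500 + 0.0000
  = 0.4056 bits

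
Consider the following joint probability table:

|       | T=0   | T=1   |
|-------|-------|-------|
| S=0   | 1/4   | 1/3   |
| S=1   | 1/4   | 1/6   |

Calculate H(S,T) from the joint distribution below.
H(S,T) = -Σ P(S,T) log₂ P(S,T), summed over the non-zero cells:
H(S,T) = -[(1/4)·log₂(1/4) + (1/3)·log₂(1/3) + (1/4)·log₂(1/4) + (1/6)·log₂(1/6)]
  = 0.5000 + 0.5283 + 0.5000 + 0.4308
  = 1.9591 bits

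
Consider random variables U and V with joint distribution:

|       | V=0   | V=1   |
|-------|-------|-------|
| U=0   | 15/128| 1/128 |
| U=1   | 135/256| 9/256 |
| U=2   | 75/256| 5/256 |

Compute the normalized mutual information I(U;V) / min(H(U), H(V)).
Marginal P(U) (row sums):
  P(U=0) = 15/128 + 1/128 = 1/8
  P(U=1) = 135/256 + 9/256 = 9/16
  P(U=2) = 75/256 + 5/256 = 5/16
Marginal P(V) (column sums):
  P(V=0) = 15/128 + 135/256 + 75/256 = 15/16
  P(V=1) = 1/128 + 9/256 + 5/256 = 1/16

H(U) = -[(1/8)·log₂(1/8) + (9/16)·log₂(9/16) + (5/16)·log₂(5/16)]
  = 0.3750 + 0.4669 + 0.5244
  = 1.3663 bits
H(V) = -[(15/16)·log₂(15/16) + (1/16)·log₂(1/16)]
  = 0.0873 + 0.2500
  = 0.3373 bits
H(U,V) = -[(15/128)·log₂(15/128) + (1/128)·log₂(1/128) + (135/256)·log₂(135/256) + (9/256)·log₂(9/256) + (75/256)·log₂(75/256) + (5/256)·log₂(5/256)]
  = 0.3625 + 0.0547 + 0.4868 + 0.1698 + 0.5189 + 0.1109
  = 1.7036 bits

I(U;V) = H(U) + H(V) - H(U,V)
  = 1.3663 + 0.3373 - 1.7036
  = 0.0000 bits

min(H(U), H(V)) = min(1.3663, 0.3373) = 0.3373 bits
Normalized MI = 0.0000 / 0.3373 = 0.0000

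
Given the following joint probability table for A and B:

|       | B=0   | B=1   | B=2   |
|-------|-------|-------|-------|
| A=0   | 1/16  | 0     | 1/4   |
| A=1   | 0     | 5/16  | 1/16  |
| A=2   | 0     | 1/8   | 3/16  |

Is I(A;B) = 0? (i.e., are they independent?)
Marginal P(A) (row sums):
  P(A=0) = 1/16 + 0 + 1/4 = 5/16
  P(A=1) = 0 + 5/16 + 1/16 = 3/8
  P(A=2) = 0 + 1/8 + 3/16 = 5/16
Marginal P(B) (column sums):
  P(B=0) = 1/16 + 0 + 0 = 1/16
  P(B=1) = 0 + 5/16 + 1/8 = 7/16
  P(B=2) = 1/4 + 1/16 + 3/16 = 1/2

A and B are independent iff P(A=i,B=j) = P(A=i)·P(B=j) for every cell.
  P(A=0)·P(B=0) = 5/16 × 1/16 = 5/256, but P(A=0,B=0) = 1/16 ✗

No, A and B are not independent. Quantitatively, I(A;B) > 0:

H(A) = -[(5/16)·log₂(5/16) + (3/8)·log₂(3/8) + (5/16)·log₂(5/16)]
  = 0.5244 + 0.5306 + 0.5244
  = 1.5794 bits
H(B) = -[(1/16)·log₂(1/16) + (7/16)·log₂(7/16) + (1/2)·log₂(1/2)]
  = 0.2500 + 0.5218 + 0.5000
  = 1.2718 bits
H(A,B) = -[(1/16)·log₂(1/16) + (1/4)·log₂(1/4) + (5/16)·log₂(5/16) + (1/16)·log₂(1/16) + (1/8)·log₂(1/8) + (3/16)·log₂(3/16)]
  = 0.2500 + 0.5000 + 0.5244 + 0.2500 + 0.3750 + 0.4528
  = 2.3522 bits
I(A;B) = H(A) + H(B) - H(A,B) = 1.5794 + 1.2718 - 2.3522 = 0.4990 bits > 0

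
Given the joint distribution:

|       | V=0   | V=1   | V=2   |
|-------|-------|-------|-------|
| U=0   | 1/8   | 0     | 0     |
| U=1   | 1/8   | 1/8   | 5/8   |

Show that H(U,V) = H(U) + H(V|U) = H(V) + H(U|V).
Marginal P(U) (row sums):
  P(U=0) = 1/8 + 0 + 0 = 1/8
  P(U=1) = 1/8 + 1/8 + 5/8 = 7/8
Marginal P(V) (column sums):
  P(V=0) = 1/8 + 1/8 = 1/4
  P(V=1) = 0 + 1/8 = 1/8
  P(V=2) = 0 + 5/8 = 5/8

Decomposition 1: H(U) + H(V|U)
H(U) = -[(1/8)·log₂(1/8) + (7/8)·log₂(7/8)]
  = 0.3750 + 0.1686
  = 0.5436 bits
H(V|U) = -Σ P(U,V)·log₂ P(V|U), where P(V|U) = P(U,V) / P(U)
  (cells with P(U,V) = 0 contribute 0)
  (U=0,V=0): P(V|U) = (1/8)/(1/8) = 1;  -(1/8)·log₂(1) = 0.0000
  (U=1,V=0): P(V|U) = (1/8)/(7/8) = 1/7;  -(1/8)·log₂(1/7) = 0.3509
  (U=1,V=1): P(V|U) = (1/8)/(7/8) = 1/7;  -(1/8)·log₂(1/7) = 0.3509
  (U=1,V=2): P(V|U) = (5/8)/(7/8) = 5/7;  -(5/8)·log₂(5/7) = 0.3034
H(V|U) = 0.0000 + 0.3509 + 0.3509 + 0.3034
  = 1.0052 bits
H(U) + H(V|U) = 0.5436 + 1.0052 = 1.5488 bits

Decomposition 2: H(V) + H(U|V)
H(V) = -[(1/4)·log₂(1/4) + (1/8)·log₂(1/8) + (5/8)·log₂(5/8)]
  = 0.5000 + 0.3750 + 0.4238
  = 1.2988 bits
H(U|V) = -Σ P(U,V)·log₂ P(U|V), where P(U|V) = P(U,V) / P(V)
  (cells with P(U,V) = 0 contribute 0)
  (U=0,V=0): P(U|V) = (1/8)/(1/4) = 1/2;  -(1/8)·log₂(1/2) = 0.1250
  (U=1,V=0): P(U|V) = (1/8)/(1/4) = 1/2;  -(1/8)·log₂(1/2) = 0.1250
  (U=1,V=1): P(U|V) = (1/8)/(1/8) = 1;  -(1/8)·log₂(1) = 0.0000
  (U=1,V=2): P(U|V) = (5/8)/(5/8) = 1;  -(5/8)·log₂(1) = 0.0000
H(U|V) = 0.1250 + 0.1250 + 0.0000 + 0.0000
  = 0.2500 bits
H(V) + H(U|V) = 1.2988 + 0.2500 = 1.5488 bits

Direct computation of the joint entropy:
H(U,V) = -[(1/8)·log₂(1/8) + (1/8)·log₂(1/8) + (1/8)·log₂(1/8) + (5/8)·log₂(5/8)]
  = 0.3750 + 0.3750 + 0.3750 + 0.4238
  = 1.5488 bits

All three agree: H(U,V) = 1.5488 bits ✓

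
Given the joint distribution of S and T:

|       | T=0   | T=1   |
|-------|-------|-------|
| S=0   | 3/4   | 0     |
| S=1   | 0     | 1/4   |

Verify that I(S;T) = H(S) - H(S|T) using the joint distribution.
Left side, from I(S;T) = H(S) + H(T) - H(S,T):
Marginal P(S) (row sums):
  P(S=0) = 3/4 + 0 = 3/4
  P(S=1) = 0 + 1/4 = 1/4
Marginal P(T) (column sums):
  P(T=0) = 3/4 + 0 = 3/4
  P(T=1) = 0 + 1/4 = 1/4

H(S) = -[(3/4)·log₂(3/4) + (1/4)·log₂(1/4)]
  = 0.3113 + 0.5000
  = 0.8113 bits
H(T) = -[(3/4)·log₂(3/4) + (1/4)·log₂(1/4)]
  = 0.3113 + 0.5000
  = 0.8113 bits
H(S,T) = -[(3/4)·log₂(3/4) + (1/4)·log₂(1/4)]
  = 0.3113 + 0.5000
  = 0.8113 bits

I(S;T) = H(S) + H(T) - H(S,T)
  = 0.8113 + 0.8113 - 0.8113
  = 0.8113 bits

Right side, with H(S|T) computed directly from the conditional probabilities:
H(S|T) = -Σ P(S,T)·log₂ P(S|T), where P(S|T) = P(S,T) / P(T)
  (cells with P(S,T) = 0 contribute 0)
  (S=0,T=0): P(S|T) = (3/4)/(3/4) = 1;  -(3/4)·log₂(1) = 0.0000
  (S=1,T=1): P(S|T) = (1/4)/(1/4) = 1;  -(1/4)·log₂(1) = 0.0000
H(S|T) = 0.0000 + 0.0000
  = 0.0000 bits
H(S) - H(S|T) = 0.8113 - 0.0000 = 0.8113 bits

Both sides equal 0.8113 bits, so I(S;T) = H(S) - H(S|T) ✓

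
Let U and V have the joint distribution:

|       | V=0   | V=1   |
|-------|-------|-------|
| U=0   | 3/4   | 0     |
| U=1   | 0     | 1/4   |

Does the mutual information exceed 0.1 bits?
Marginal P(U) (row sums):
  P(U=0) = 3/4 + 0 = 3/4
  P(U=1) = 0 + 1/4 = 1/4
Marginal P(V) (column sums):
  P(V=0) = 3/4 + 0 = 3/4
  P(V=1) = 0 + 1/4 = 1/4

H(U) = -[(3/4)·log₂(3/4) + (1/4)·log₂(1/4)]
  = 0.3113 + 0.5000
  = 0.8113 bits
H(V) = -[(3/4)·log₂(3/4) + (1/4)·log₂(1/4)]
  = 0.3113 + 0.5000
  = 0.8113 bits
H(U,V) = -[(3/4)·log₂(3/4) + (1/4)·log₂(1/4)]
  = 0.3113 + 0.5000
  = 0.8113 bits

I(U;V) = H(U) + H(V) - H(U,V)
  = 0.8113 + 0.8113 - 0.8113
  = 0.8113 bits

Yes. I(U;V) = 0.8113 bits, which is > 0.1 bits.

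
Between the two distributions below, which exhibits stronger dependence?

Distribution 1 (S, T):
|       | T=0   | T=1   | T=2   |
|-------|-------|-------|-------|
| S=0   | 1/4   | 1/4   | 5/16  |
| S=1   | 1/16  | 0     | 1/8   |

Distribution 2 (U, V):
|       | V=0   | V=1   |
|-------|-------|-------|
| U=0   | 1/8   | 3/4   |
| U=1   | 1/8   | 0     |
Distribution 1 (S, T):
Marginal P(S) (row sums):
  P(S=0) = 1/4 + 1/4 + 5/16 = 13/16
  P(S=1) = 1/16 + 0 + 1/8 = 3/16
Marginal P(T) (column sums):
  P(T=0) = 1/4 + 1/16 = 5/16
  P(T=1) = 1/4 + 0 = 1/4
  P(T=2) = 5/16 + 1/8 = 7/16

H(S) = -[(13/16)·log₂(13/16) + (3/16)·log₂(3/16)]
  = 0.2434 + 0.4528
  = 0.6962 bits
H(T) = -[(5/16)·log₂(5/16) + (1/4)·log₂(1/4) + (7/16)·log₂(7/16)]
  = 0.5244 + 0.5000 + 0.5218
  = 1.5462 bits
H(S,T) = -[(1/4)·log₂(1/4) + (1/4)·log₂(1/4) + (5/16)·log₂(5/16) + (1/16)·log₂(1/16) + (1/8)·log₂(1/8)]
  = 0.5000 + 0.5000 + 0.5244 + 0.2500 + 0.3750
  = 2.1494 bits

I(S;T) = H(S) + H(T) - H(S,T)
  = 0.6962 + 1.5462 - 2.1494
  = 0.0930 bits

Distribution 2 (U, V):
Marginal P(U) (row sums):
  P(U=0) = 1/8 + 3/4 = 7/8
  P(U=1) = 1/8 + 0 = 1/8
Marginal P(V) (column sums):
  P(V=0) = 1/8 + 1/8 = 1/4
  P(V=1) = 3/4 + 0 = 3/4

H(U) = -[(7/8)·log₂(7/8) + (1/8)·log₂(1/8)]
  = 0.1686 + 0.3750
  = 0.5436 bits
H(V) = -[(1/4)·log₂(1/4) + (3/4)·log₂(3/4)]
  = 0.5000 + 0.3113
  = 0.8113 bits
H(U,V) = -[(1/8)·log₂(1/8) + (3/4)·log₂(3/4) + (1/8)·log₂(1/8)]
  = 0.3750 + 0.3113 + 0.3750
  = 1.0613 bits

I(U;V) = H(U) + H(V) - H(U,V)
  = 0.5436 + 0.8113 - 1.0613
  = 0.2936 bits

I(U;V) = 0.2936 bits > I(S;T) = 0.0930 bits, so (U, V) has the higher mutual information (stronger dependence).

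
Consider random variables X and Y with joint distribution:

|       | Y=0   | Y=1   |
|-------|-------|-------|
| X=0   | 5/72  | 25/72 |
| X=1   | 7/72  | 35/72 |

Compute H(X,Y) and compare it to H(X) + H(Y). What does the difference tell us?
Marginal P(X) (row sums):
  P(X=0) = 5/72 + 25/72 = 5/12
  P(X=1) = 7/72 + 35/72 = 7/12
Marginal P(Y) (column sums):
  P(Y=0) = 5/72 + 7/72 = 1/6
  P(Y=1) = 25/72 + 35/72 = 5/6

H(X,Y) = -[(5/72)·log₂(5/72) + (25/72)·log₂(25/72) + (7/72)·log₂(7/72) + (35/72)·log₂(35/72)]
  = 0.2672 + 0.5299 + 0.3269 + 0.5059
  = 1.6299 bits
H(X) = -[(5/12)·log₂(5/12) + (7/12)·log₂(7/12)]
  = 0.5263 + 0.4536
  = 0.9799 bits
H(Y) = -[(1/6)·log₂(1/6) + (5/6)·log₂(5/6)]
  = 0.4308 + 0.2192
  = 0.6500 bits

H(X) + H(Y) = 0.9799 + 0.6500 = 1.6299 bits
Difference: H(X) + H(Y) - H(X,Y) = 1.6299 - 1.6299 = 0.0000 bits = I(X;Y)

The difference is the mutual information; it is 0 here, so X and Y are independent (the joint entropy equals the sum of the marginal entropies).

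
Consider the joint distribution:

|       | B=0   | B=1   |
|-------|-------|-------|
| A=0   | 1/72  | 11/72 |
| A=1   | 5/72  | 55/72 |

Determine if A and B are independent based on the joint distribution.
Marginal P(A) (row sums):
  P(A=0) = 1/72 + 11/72 = 1/6
  P(A=1) = 5/72 + 55/72 = 5/6
Marginal P(B) (column sums):
  P(B=0) = 1/72 + 5/72 = 1/12
  P(B=1) = 11/72 + 55/72 = 11/12

A and B are independent iff P(A=i,B=j) = P(A=i)·P(B=j) for every cell.
  P(A=0)·P(B=0) = 1/6 × 1/12 = 1/72 = P(A=0,B=0) ✓
  P(A=0)·P(B=1) = 1/6 × 11/12 = 11/72 = P(A=0,B=1) ✓
  P(A=1)·P(B=0) = 5/6 × 1/12 = 5/72 = P(A=1,B=0) ✓
  P(A=1)·P(B=1) = 5/6 × 11/12 = 55/72 = P(A=1,B=1) ✓

Yes, A and B are independent: every cell factors, so I(A;B) = 0 bits.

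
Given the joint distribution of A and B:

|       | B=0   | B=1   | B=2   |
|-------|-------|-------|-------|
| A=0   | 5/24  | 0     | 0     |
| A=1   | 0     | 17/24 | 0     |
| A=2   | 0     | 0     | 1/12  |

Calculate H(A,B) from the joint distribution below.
H(A,B) = -Σ P(A,B) log₂ P(A,B), summed over the non-zero cells:
H(A,B) = -[(5/24)·log₂(5/24) + (17/24)·log₂(17/24) + (1/12)·log₂(1/12)]
  = 0.4715 + 0.3524 + 0.2987
  = 1.1226 bits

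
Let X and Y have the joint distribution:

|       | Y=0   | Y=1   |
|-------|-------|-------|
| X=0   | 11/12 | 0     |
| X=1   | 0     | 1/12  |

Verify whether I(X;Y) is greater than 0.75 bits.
Marginal P(X) (row sums):
  P(X=0) = 11/12 + 0 = 11/12
  P(X=1) = 0 + 1/12 = 1/12
Marginal P(Y) (column sums):
  P(Y=0) = 11/12 + 0 = 11/12
  P(Y=1) = 0 + 1/12 = 1/12

H(X) = -[(11/12)·log₂(11/12) + (1/12)·log₂(1/12)]
  = 0.1151 + 0.2987
  = 0.4138 bits
H(Y) = -[(11/12)·log₂(11/12) + (1/12)·log₂(1/12)]
  = 0.1151 + 0.2987
  = 0.4138 bits
H(X,Y) = -[(11/12)·log₂(11/12) + (1/12)·log₂(1/12)]
  = 0.1151 + 0.2987
  = 0.4138 bits

I(X;Y) = H(X) + H(Y) - H(X,Y)
  = 0.4138 + 0.4138 - 0.4138
  = 0.4138 bits

No. I(X;Y) = 0.4138 bits, which is ≤ 0.75 bits.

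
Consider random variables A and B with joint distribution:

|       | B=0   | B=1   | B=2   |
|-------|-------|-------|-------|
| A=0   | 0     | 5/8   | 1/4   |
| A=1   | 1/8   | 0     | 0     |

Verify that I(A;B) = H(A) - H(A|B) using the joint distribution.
Left side, from I(A;B) = H(A) + H(B) - H(A,B):
Marginal P(A) (row sums):
  P(A=0) = 0 + 5/8 + 1/4 = 7/8
  P(A=1) = 1/8 + 0 + 0 = 1/8
Marginal P(B) (column sums):
  P(B=0) = 0 + 1/8 = 1/8
  P(B=1) = 5/8 + 0 = 5/8
  P(B=2) = 1/4 + 0 = 1/4

H(A) = -[(7/8)·log₂(7/8) + (1/8)·log₂(1/8)]
  = 0.1686 + 0.3750
  = 0.5436 bits
H(B) = -[(1/8)·log₂(1/8) + (5/8)·log₂(5/8) + (1/4)·log₂(1/4)]
  = 0.3750 + 0.4238 + 0.5000
  = 1.2988 bits
H(A,B) = -[(5/8)·log₂(5/8) + (1/4)·log₂(1/4) + (1/8)·log₂(1/8)]
  = 0.4238 + 0.5000 + 0.3750
  = 1.2988 bits

I(A;B) = H(A) + H(B) - H(A,B)
  = 0.5436 + 1.2988 - 1.2988
  = 0.5436 bits

Right side, with H(A|B) computed directly from the conditional probabilities:
H(A|B) = -Σ P(A,B)·log₂ P(A|B), where P(A|B) = P(A,B) / P(B)
  (cells with P(A,B) = 0 contribute 0)
  (A=0,B=1): P(A|B) = (5/8)/(5/8) = 1;  -(5/8)·log₂(1) = 0.0000
  (A=0,B=2): P(A|B) = (1/4)/(1/4) = 1;  -(1/4)·log₂(1) = 0.0000
  (A=1,B=0): P(A|B) = (1/8)/(1/8) = 1;  -(1/8)·log₂(1) = 0.0000
H(A|B) = 0.0000 + 0.0000 + 0.0000
  = 0.0000 bits
H(A) - H(A|B) = 0.5436 - 0.0000 = 0.5436 bits

Both sides equal 0.5436 bits, so I(A;B) = H(A) - H(A|B) ✓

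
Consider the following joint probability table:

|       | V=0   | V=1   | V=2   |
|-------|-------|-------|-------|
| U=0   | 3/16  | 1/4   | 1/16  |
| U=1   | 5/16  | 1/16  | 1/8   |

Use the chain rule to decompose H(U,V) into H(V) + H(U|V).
By the chain rule: H(U,V) = H(V) + H(U|V)

Marginal P(V) (column sums):
  P(V=0) = 3/16 + 5/16 = 1/2
  P(V=1) = 1/4 + 1/16 = 5/16
  P(V=2) = 1/16 + 1/8 = 3/16
H(V) = -[(1/2)·log₂(1/2) + (5/16)·log₂(5/16) + (3/16)·log₂(3/16)]
  = 0.5000 + 0.5244 + 0.4528
  = 1.4772 bits
H(U|V) = -Σ P(U,V)·log₂ P(U|V), where P(U|V) = P(U,V) / P(V)
  (U=0,V=0): P(U|V) = (3/16)/(1/2) = 3/8;  -(3/16)·log₂(3/8) = 0.2653
  (U=0,V=1): P(U|V) = (1/4)/(5/16) = 4/5;  -(1/4)·log₂(4/5) = 0.0805
  (U=0,V=2): P(U|V) = (1/16)/(3/16) = 1/3;  -(1/16)·log₂(1/3) = 0.0991
  (U=1,V=0): P(U|V) = (5/16)/(1/2) = 5/8;  -(5/16)·log₂(5/8) = 0.2119
  (U=1,V=1): P(U|V) = (1/16)/(5/16) = 1/5;  -(1/16)·log₂(1/5) = 0.1451
  (U=1,V=2): P(U|V) = (1/8)/(3/16) = 2/3;  -(1/8)·log₂(2/3) = 0.0731
H(U|V) = 0.2653 + 0.0805 + 0.0991 + 0.2119 + 0.1451 + 0.0731
  = 0.8750 bits

H(U,V) = H(V) + H(U|V) = 1.4772 + 0.8750 = 2.3522 bits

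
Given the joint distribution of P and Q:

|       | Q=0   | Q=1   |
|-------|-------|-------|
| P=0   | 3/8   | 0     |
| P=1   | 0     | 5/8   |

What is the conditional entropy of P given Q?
Marginal P(Q) (column sums):
  P(Q=0) = 3/8 + 0 = 3/8
  P(Q=1) = 0 + 5/8 = 5/8

H(P|Q) = -Σ P(P,Q)·log₂ P(P|Q), where P(P|Q) = P(P,Q) / P(Q)
  (cells with P(P,Q) = 0 contribute 0)
  (P=0,Q=0): P(P|Q) = (3/8)/(3/8) = 1;  -(3/8)·log₂(1) = 0.0000
  (P=1,Q=1): P(P|Q) = (5/8)/(5/8) = 1;  -(5/8)·log₂(1) = 0.0000
H(P|Q) = 0.0000 + 0.0000
  = 0.0000 bits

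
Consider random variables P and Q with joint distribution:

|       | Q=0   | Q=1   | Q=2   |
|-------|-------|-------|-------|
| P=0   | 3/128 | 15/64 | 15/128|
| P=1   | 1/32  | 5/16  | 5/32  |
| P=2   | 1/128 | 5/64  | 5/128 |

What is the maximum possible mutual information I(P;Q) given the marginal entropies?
The upper bound on mutual information is I(P;Q) ≤ min(H(P), H(Q)).

Marginal P(P) (row sums):
  P(P=0) = 3/128 + 15/64 + 15/128 = 3/8
  P(P=1) = 1/32 + 5/16 + 5/32 = 1/2
  P(P=2) = 1/128 + 5/64 + 5/128 = 1/8
Marginal P(Q) (column sums):
  P(Q=0) = 3/128 + 1/32 + 1/128 = 1/16
  P(Q=1) = 15/64 + 5/16 + 5/64 = 5/8
  P(Q=2) = 15/128 + 5/32 + 5/128 = 5/16

H(P) = -[(3/8)·log₂(3/8) + (1/2)·log₂(1/2) + (1/8)·log₂(1/8)]
  = 0.5306 + 0.5000 + 0.3750
  = 1.4056 bits
H(Q) = -[(1/16)·log₂(1/16) + (5/8)·log₂(5/8) + (5/16)·log₂(5/16)]
  = 0.2500 + 0.4238 + 0.5244
  = 1.1982 bits

Maximum possible I(P;Q) = min(1.4056, 1.1982) = 1.1982 bits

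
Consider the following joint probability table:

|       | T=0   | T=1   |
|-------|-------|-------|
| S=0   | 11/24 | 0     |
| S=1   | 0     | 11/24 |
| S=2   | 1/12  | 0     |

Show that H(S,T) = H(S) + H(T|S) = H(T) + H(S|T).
Marginal P(S) (row sums):
  P(S=0) = 11/24 + 0 = 11/24
  P(S=1) = 0 + 11/24 = 11/24
  P(S=2) = 1/12 + 0 = 1/12
Marginal P(T) (column sums):
  P(T=0) = 11/24 + 0 + 1/12 = 13/24
  P(T=1) = 0 + 11/24 + 0 = 11/24

Decomposition 1: H(S) + H(T|S)
H(S) = -[(11/24)·log₂(11/24) + (11/24)·log₂(11/24) + (1/12)·log₂(1/12)]
  = 0.5159 + 0.5159 + 0.2987
  = 1.3305 bits
H(T|S) = -Σ P(S,T)·log₂ P(T|S), where P(T|S) = P(S,T) / P(S)
  (cells with P(S,T) = 0 contribute 0)
  (S=0,T=0): P(T|S) = (11/24)/(11/24) = 1;  -(11/24)·log₂(1) = 0.0000
  (S=1,T=1): P(T|S) = (11/24)/(11/24) = 1;  -(11/24)·log₂(1) = 0.0000
  (S=2,T=0): P(T|S) = (1/12)/(1/12) = 1;  -(1/12)·log₂(1) = 0.0000
H(T|S) = 0.0000 + 0.0000 + 0.0000
  = 0.0000 bits
H(S) + H(T|S) = 1.3305 + 0.0000 = 1.3305 bits

Decomposition 2: H(T) + H(S|T)
H(T) = -[(13/24)·log₂(13/24) + (11/24)·log₂(11/24)]
  = 0.4791 + 0.5159
  = 0.9950 bits
H(S|T) = -Σ P(S,T)·log₂ P(S|T), where P(S|T) = P(S,T) / P(T)
  (cells with P(S,T) = 0 contribute 0)
  (S=0,T=0): P(S|T) = (11/24)/(13/24) = 11/13;  -(11/24)·log₂(11/13) = 0.1105
  (S=1,T=1): P(S|T) = (11/24)/(11/24) = 1;  -(11/24)·log₂(1) = 0.0000
  (S=2,T=0): P(S|T) = (1/12)/(13/24) = 2/13;  -(1/12)·log₂(2/13) = 0.2250
H(S|T) = 0.1105 + 0.0000 + 0.2250
  = 0.3355 bits
H(T) + H(S|T) = 0.9950 + 0.3355 = 1.3305 bits

Direct computation of the joint entropy:
H(S,T) = -[(11/24)·log₂(11/24) + (11/24)·log₂(11/24) + (1/12)·log₂(1/12)]
  = 0.5159 + 0.5159 + 0.2987
  = 1.3305 bits

All three agree: H(S,T) = 1.3305 bits ✓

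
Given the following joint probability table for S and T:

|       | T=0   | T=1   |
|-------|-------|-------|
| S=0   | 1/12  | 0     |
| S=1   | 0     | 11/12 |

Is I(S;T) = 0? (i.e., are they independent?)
Marginal P(S) (row sums):
  P(S=0) = 1/12 + 0 = 1/12
  P(S=1) = 0 + 11/12 = 11/12
Marginal P(T) (column sums):
  P(T=0) = 1/12 + 0 = 1/12
  P(T=1) = 0 + 11/12 = 11/12

S and T are independent iff P(S=i,T=j) = P(S=i)·P(T=j) for every cell.
  P(S=0)·P(T=0) = 1/12 × 1/12 = 1/144, but P(S=0,T=0) = 1/12 ✗

No, S and T are not independent. Quantitatively, I(S;T) > 0:

H(S) = -[(1/12)·log₂(1/12) + (11/12)·log₂(11/12)]
  = 0.2987 + 0.1151
  = 0.4138 bits
H(T) = -[(1/12)·log₂(1/12) + (11/12)·log₂(11/12)]
  = 0.2987 + 0.1151
  = 0.4138 bits
H(S,T) = -[(1/12)·log₂(1/12) + (11/12)·log₂(11/12)]
  = 0.2987 + 0.1151
  = 0.4138 bits
I(S;T) = H(S) + H(T) - H(S,T) = 0.4138 + 0.4138 - 0.4138 = 0.4138 bits > 0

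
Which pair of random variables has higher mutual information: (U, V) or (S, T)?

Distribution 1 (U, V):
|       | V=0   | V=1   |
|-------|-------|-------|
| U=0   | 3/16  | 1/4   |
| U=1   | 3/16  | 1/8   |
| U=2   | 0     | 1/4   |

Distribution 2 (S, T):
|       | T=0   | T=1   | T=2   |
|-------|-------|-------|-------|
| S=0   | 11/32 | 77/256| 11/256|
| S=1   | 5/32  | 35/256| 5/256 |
Distribution 1 (U, V):
Marginal P(U) (row sums):
  P(U=0) = 3/16 + 1/4 = 7/16
  P(U=1) = 3/16 + 1/8 = 5/16
  P(U=2) = 0 + 1/4 = 1/4
Marginal P(V) (column sums):
  P(V=0) = 3/16 + 3/16 + 0 = 3/8
  P(V=1) = 1/4 + 1/8 + 1/4 = 5/8

H(U) = -[(7/16)·log₂(7/16) + (5/16)·log₂(5/16) + (1/4)·log₂(1/4)]
  = 0.5218 + 0.5244 + 0.5000
  = 1.5462 bits
H(V) = -[(3/8)·log₂(3/8) + (5/8)·log₂(5/8)]
  = 0.5306 + 0.4238
  = 0.9544 bits
H(U,V) = -[(3/16)·log₂(3/16) + (1/4)·log₂(1/4) + (3/16)·log₂(3/16) + (1/8)·log₂(1/8) + (1/4)·log₂(1/4)]
  = 0.4528 + 0.5000 + 0.4528 + 0.3750 + 0.5000
  = 2.2806 bits

I(U;V) = H(U) + H(V) - H(U,V)
  = 1.5462 + 0.9544 - 2.2806
  = 0.2200 bits

Distribution 2 (S, T):
Marginal P(S) (row sums):
  P(S=0) = 11/32 + 77/256 + 11/256 = 11/16
  P(S=1) = 5/32 + 35/256 + 5/256 = 5/16
Marginal P(T) (column sums):
  P(T=0) = 11/32 + 5/32 = 1/2
  P(T=1) = 77/256 + 35/256 = 7/16
  P(T=2) = 11/256 + 5/256 = 1/16

H(S) = -[(11/16)·log₂(11/16) + (5/16)·log₂(5/16)]
  = 0.3716 + 0.5244
  = 0.8960 bits
H(T) = -[(1/2)·log₂(1/2) + (7/16)·log₂(7/16) + (1/16)·log₂(1/16)]
  = 0.5000 + 0.5218 + 0.2500
  = 1.2718 bits
H(S,T) = -[(11/32)·log₂(11/32) + (77/256)·log₂(77/256) + (11/256)·log₂(11/256) + (5/32)·log₂(5/32) + (35/256)·log₂(35/256) + (5/256)·log₂(5/256)]
  = 0.5296 + 0.5213 + 0.1951 + 0.4184 + 0.3925 + 0.1109
  = 2.1678 bits

I(S;T) = H(S) + H(T) - H(S,T)
  = 0.8960 + 1.2718 - 2.1678
  = 0.0000 bits

I(U;V) = 0.2200 bits > I(S;T) = 0.0000 bits, so (U, V) has the higher mutual information (stronger dependence).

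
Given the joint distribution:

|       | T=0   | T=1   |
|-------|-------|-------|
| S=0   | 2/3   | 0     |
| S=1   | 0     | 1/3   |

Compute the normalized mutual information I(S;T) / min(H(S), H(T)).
Marginal P(S) (row sums):
  P(S=0) = 2/3 + 0 = 2/3
  P(S=1) = 0 + 1/3 = 1/3
Marginal P(T) (column sums):
  P(T=0) = 2/3 + 0 = 2/3
  P(T=1) = 0 + 1/3 = 1/3

H(S) = -[(2/3)·log₂(2/3) + (1/3)·log₂(1/3)]
  = 0.3900 + 0.5283
  = 0.9183 bits
H(T) = -[(2/3)·log₂(2/3) + (1/3)·log₂(1/3)]
  = 0.3900 + 0.5283
  = 0.9183 bits
H(S,T) = -[(2/3)·log₂(2/3) + (1/3)·log₂(1/3)]
  = 0.3900 + 0.5283
  = 0.9183 bits

I(S;T) = H(S) + H(T) - H(S,T)
  = 0.9183 + 0.9183 - 0.9183
  = 0.9183 bits

min(H(S), H(T)) = min(0.9183, 0.9183) = 0.9183 bits
Normalized MI = 0.9183 / 0.9183 = 1.0000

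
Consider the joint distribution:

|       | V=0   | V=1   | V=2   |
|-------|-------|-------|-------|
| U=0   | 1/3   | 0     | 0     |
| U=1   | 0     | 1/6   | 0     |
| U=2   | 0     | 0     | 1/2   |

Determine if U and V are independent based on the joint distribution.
Marginal P(U) (row sums):
  P(U=0) = 1/3 + 0 + 0 = 1/3
  P(U=1) = 0 + 1/6 + 0 = 1/6
  P(U=2) = 0 + 0 + 1/2 = 1/2
Marginal P(V) (column sums):
  P(V=0) = 1/3 + 0 + 0 = 1/3
  P(V=1) = 0 + 1/6 + 0 = 1/6
  P(V=2) = 0 + 0 + 1/2 = 1/2

U and V are independent iff P(U=i,V=j) = P(U=i)·P(V=j) for every cell.
  P(U=0)·P(V=0) = 1/3 × 1/3 = 1/9, but P(U=0,V=0) = 1/3 ✗

No, U and V are not independent. Quantitatively, I(U;V) > 0:

H(U) = -[(1/3)·log₂(1/3) + (1/6)·log₂(1/6) + (1/2)·log₂(1/2)]
  = 0.5283 + 0.4308 + 0.5000
  = 1.4591 bits
H(V) = -[(1/3)·log₂(1/3) + (1/6)·log₂(1/6) + (1/2)·log₂(1/2)]
  = 0.5283 + 0.4308 + 0.5000
  = 1.4591 bits
H(U,V) = -[(1/3)·log₂(1/3) + (1/6)·log₂(1/6) + (1/2)·log₂(1/2)]
  = 0.5283 + 0.4308 + 0.5000
  = 1.4591 bits
I(U;V) = H(U) + H(V) - H(U,V) = 1.4591 + 1.4591 - 1.4591 = 1.4591 bits > 0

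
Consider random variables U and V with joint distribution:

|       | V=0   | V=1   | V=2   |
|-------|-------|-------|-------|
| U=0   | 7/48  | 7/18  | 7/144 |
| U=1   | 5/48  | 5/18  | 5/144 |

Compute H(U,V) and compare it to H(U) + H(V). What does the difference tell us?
Marginal P(U) (row sums):
  P(U=0) = 7/48 + 7/18 + 7/144 = 7/12
  P(U=1) = 5/48 + 5/18 + 5/144 = 5/12
Marginal P(V) (column sums):
  P(V=0) = 7/48 + 5/48 = 1/4
  P(V=1) = 7/18 + 5/18 = 2/3
  P(V=2) = 7/144 + 5/144 = 1/12

H(U,V) = -[(7/48)·log₂(7/48) + (7/18)·log₂(7/18) + (7/144)·log₂(7/144) + (5/48)·log₂(5/48) + (5/18)·log₂(5/18) + (5/144)·log₂(5/144)]
  = 0.4051 + 0.5299 + 0.2121 + 0.3399 + 0.5133 + 0.1683
  = 2.1686 bits
H(U) = -[(7/12)·log₂(7/12) + (5/12)·log₂(5/12)]
  = 0.4536 + 0.5263
  = 0.9799 bits
H(V) = -[(1/4)·log₂(1/4) + (2/3)·log₂(2/3) + (1/12)·log₂(1/12)]
  = 0.5000 + 0.3900 + 0.2987
  = 1.1887 bits

H(U) + H(V) = 0.9799 + 1.1887 = 2.1686 bits
Difference: H(U) + H(V) - H(U,V) = 2.1686 - 2.1686 = 0.0000 bits = I(U;V)

The difference is the mutual information; it is 0 here, so U and V are independent (the joint entropy equals the sum of the marginal entropies).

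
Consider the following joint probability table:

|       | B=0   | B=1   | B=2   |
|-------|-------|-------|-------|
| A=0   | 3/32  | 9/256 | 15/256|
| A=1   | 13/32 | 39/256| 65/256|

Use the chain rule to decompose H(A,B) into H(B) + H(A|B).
By the chain rule: H(A,B) = H(B) + H(A|B)

Marginal P(B) (column sums):
  P(B=0) = 3/32 + 13/32 = 1/2
  P(B=1) = 9/256 + 39/256 = 3/16
  P(B=2) = 15/256 + 65/256 = 5/16
H(B) = -[(1/2)·log₂(1/2) + (3/16)·log₂(3/16) + (5/16)·log₂(5/16)]
  = 0.5000 + 0.4528 + 0.5244
  = 1.4772 bits
H(A|B) = -Σ P(A,B)·log₂ P(A|B), where P(A|B) = P(A,B) / P(B)
  (A=0,B=0): P(A|B) = (3/32)/(1/2) = 3/16;  -(3/32)·log₂(3/16) = 0.2264
  (A=0,B=1): P(A|B) = (9/256)/(3/16) = 3/16;  -(9/256)·log₂(3/16) = 0.0849
  (A=0,B=2): P(A|B) = (15/256)/(5/16) = 3/16;  -(15/256)·log₂(3/16) = 0.1415
  (A=1,B=0): P(A|B) = (13/32)/(1/2) = 13/16;  -(13/32)·log₂(13/16) = 0.1217
  (A=1,B=1): P(A|B) = (39/256)/(3/16) = 13/16;  -(39/256)·log₂(13/16) = 0.0456
  (A=1,B=2): P(A|B) = (65/256)/(5/16) = 13/16;  -(65/256)·log₂(13/16) = 0.0761
H(A|B) = 0.2264 + 0.0849 + 0.1415 + 0.1217 + 0.0456 + 0.0761
  = 0.6962 bits

H(A,B) = H(B) + H(A|B) = 1.4772 + 0.6962 = 2.1734 bits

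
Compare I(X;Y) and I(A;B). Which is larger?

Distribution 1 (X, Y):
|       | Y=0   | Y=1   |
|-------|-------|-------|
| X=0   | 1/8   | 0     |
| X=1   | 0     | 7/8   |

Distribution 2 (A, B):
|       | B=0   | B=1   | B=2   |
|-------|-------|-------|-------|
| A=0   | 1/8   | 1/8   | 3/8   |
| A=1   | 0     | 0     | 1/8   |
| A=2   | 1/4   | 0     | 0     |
Distribution 1 (X, Y):
Marginal P(X) (row sums):
  P(X=0) = 1/8 + 0 = 1/8
  P(X=1) = 0 + 7/8 = 7/8
Marginal P(Y) (column sums):
  P(Y=0) = 1/8 + 0 = 1/8
  P(Y=1) = 0 + 7/8 = 7/8

H(X) = -[(1/8)·log₂(1/8) + (7/8)·log₂(7/8)]
  = 0.3750 + 0.1686
  = 0.5436 bits
H(Y) = -[(1/8)·log₂(1/8) + (7/8)·log₂(7/8)]
  = 0.3750 + 0.1686
  = 0.5436 bits
H(X,Y) = -[(1/8)·log₂(1/8) + (7/8)·log₂(7/8)]
  = 0.3750 + 0.1686
  = 0.5436 bits

I(X;Y) = H(X) + H(Y) - H(X,Y)
  = 0.5436 + 0.5436 - 0.5436
  = 0.5436 bits

Distribution 2 (A, B):
Marginal P(A) (row sums):
  P(A=0) = 1/8 + 1/8 + 3/8 = 5/8
  P(A=1) = 0 + 0 + 1/8 = 1/8
  P(A=2) = 1/4 + 0 + 0 = 1/4
Marginal P(B) (column sums):
  P(B=0) = 1/8 + 0 + 1/4 = 3/8
  P(B=1) = 1/8 + 0 + 0 = 1/8
  P(B=2) = 3/8 + 1/8 + 0 = 1/2

H(A) = -[(5/8)·log₂(5/8) + (1/8)·log₂(1/8) + (1/4)·log₂(1/4)]
  = 0.4238 + 0.3750 + 0.5000
  = 1.2988 bits
H(B) = -[(3/8)·log₂(3/8) + (1/8)·log₂(1/8) + (1/2)·log₂(1/2)]
  = 0.5306 + 0.3750 + 0.5000
  = 1.4056 bits
H(A,B) = -[(1/8)·log₂(1/8) + (1/8)·log₂(1/8) + (3/8)·log₂(3/8) + (1/8)·log₂(1/8) + (1/4)·log₂(1/4)]
  = 0.3750 + 0.3750 + 0.5306 + 0.3750 + 0.5000
  = 2.1556 bits

I(A;B) = H(A) + H(B) - H(A,B)
  = 1.2988 + 1.4056 - 2.1556
  = 0.5488 bits

I(A;B) = 0.5488 bits > I(X;Y) = 0.5436 bits, so (A, B) has the higher mutual information (stronger dependence).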